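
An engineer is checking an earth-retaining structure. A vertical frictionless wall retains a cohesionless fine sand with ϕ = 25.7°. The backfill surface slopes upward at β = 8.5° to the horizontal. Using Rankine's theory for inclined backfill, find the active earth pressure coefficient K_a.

0.412

K_a = cos β · (cos β − √(cos²β − cos²φ)) / (cos β + √(cos²β − cos²φ)).
cos β = 0.9890, cos φ = 0.9011, √(cos²β − cos²φ) = 0.4077.
K_a = 0.9890 × (0.9890 − 0.4077)/(0.9890 + 0.4077) = 0.4116.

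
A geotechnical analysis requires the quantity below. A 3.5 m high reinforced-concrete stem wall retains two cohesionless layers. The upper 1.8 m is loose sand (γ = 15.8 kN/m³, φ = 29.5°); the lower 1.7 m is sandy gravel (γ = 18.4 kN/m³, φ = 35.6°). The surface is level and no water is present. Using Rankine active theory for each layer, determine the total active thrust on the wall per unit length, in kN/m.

28.5 kN/m

K_a1 = tan²(45°−29.5°/2) = 0.3401; K_a2 = tan²(45°−35.6°/2) = 0.2641.
Layer 1: σ at base = K_a1 γ₁ h₁ = 9.673 kPa; P₁ = ½×9.673×1.8 = 8.705.
Layer 2: σ_v at top = γ₁h₁ = 28.44; σ_h top = K_a2×28.44 = 7.512; σ_h base = K_a2×(28.44+18.4×1.7) = 15.77.
P₂ = ½(7.512+15.77)×1.7 = 19.79. Total P_a = 8.705+19.79 = 28.50 kN/m.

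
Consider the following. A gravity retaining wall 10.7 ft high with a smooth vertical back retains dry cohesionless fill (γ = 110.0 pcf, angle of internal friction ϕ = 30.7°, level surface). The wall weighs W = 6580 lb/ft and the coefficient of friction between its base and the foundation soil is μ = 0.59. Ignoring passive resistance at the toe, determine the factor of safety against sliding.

1.90

K_a = tan²(45° − 30.7°/2) = 0.3240.
P_a = ½K_aγH² = 0.5×0.3240×110.0×10.7² = 2040 lb/ft, acting at H/3 = 3.567 ft above the base.
FS_sliding = μW / P_a = 0.59×6580 / 2040 = 1.903.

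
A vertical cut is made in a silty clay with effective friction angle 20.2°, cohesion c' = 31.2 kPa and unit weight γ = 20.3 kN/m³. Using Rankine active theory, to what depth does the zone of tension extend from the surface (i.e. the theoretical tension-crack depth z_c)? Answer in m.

4.41 m

K_a = tan²(45° − 20.2°/2) = 0.4867; √K_a = 0.6976.
The active pressure is zero where K_a γ z = 2c√K_a, so z_c = 2c/(γ√K_a) = 2×31.2/(20.3×0.6976) = 4.406 m.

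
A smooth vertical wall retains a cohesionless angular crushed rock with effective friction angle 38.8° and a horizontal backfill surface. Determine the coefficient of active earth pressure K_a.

0.230

K_a = tan²(45° − φ/2) = tan²(25.60°) = 0.2296.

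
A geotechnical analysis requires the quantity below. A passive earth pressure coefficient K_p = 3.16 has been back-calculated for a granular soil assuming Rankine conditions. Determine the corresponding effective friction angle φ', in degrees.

31.3°

K_p = (1+sin φ)/(1−sin φ) ⇒ sin φ = (K_p − 1)/(K_p + 1) = 0.5192.
φ = arcsin(0.5192) = 31.28°.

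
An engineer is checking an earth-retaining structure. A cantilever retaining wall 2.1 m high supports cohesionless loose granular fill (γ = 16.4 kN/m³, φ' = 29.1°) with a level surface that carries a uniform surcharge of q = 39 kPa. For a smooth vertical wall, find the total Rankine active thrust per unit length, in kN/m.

40.8 kN/m

K_a = tan²(45° − φ/2) = 0.3456.
Soil triangle: ½ K_a γ H² = 0.5×0.3456×16.4×2.1² = 12.50 kN/m.
Surcharge rectangle: K_a q H = 0.3456×39×2.1 = 28.30 kN/m.
Total = 12.50 + 28.30 = 40.80 kN/m.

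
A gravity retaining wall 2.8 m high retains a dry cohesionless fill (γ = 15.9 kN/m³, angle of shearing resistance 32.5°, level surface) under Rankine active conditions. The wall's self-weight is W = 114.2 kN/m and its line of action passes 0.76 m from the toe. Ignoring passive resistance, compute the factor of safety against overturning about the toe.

4.96

K_a = tan²(45° − 32.5°/2) = 0.3010.
P_a = ½K_aγH² = 0.5×0.3010×15.9×2.8² = 18.76 kN/m, acting at H/3 = 0.9333 m above the base.
Overturning moment M_o = P_a × H/3 = 18.76 × 0.9333 = 17.51.
Resisting moment M_r = W × 0.76 = 114.2 × 0.76 = 86.79.
FS_overturning = M_r/M_o = 86.79/17.51 = 4.957.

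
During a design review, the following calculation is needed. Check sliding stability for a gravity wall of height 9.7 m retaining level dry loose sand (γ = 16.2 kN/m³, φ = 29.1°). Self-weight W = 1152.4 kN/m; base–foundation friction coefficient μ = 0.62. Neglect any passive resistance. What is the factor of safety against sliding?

2.71

K_a = tan²(45° − 29.1°/2) = 0.3456.
P_a = ½K_aγH² = 0.5×0.3456×16.2×9.7² = 263.4 kN/m, acting at H/3 = 3.233 m above the base.
FS_sliding = μW / P_a = 0.62×1152.4 / 263.4 = 2.713.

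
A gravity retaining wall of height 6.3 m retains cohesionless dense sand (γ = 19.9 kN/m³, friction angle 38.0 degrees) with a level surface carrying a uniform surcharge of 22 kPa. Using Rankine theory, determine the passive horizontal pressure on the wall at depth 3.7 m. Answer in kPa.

K_p = (1 + sin φ)/(1 − sin φ) = 4.204.
σ_v = γz + q = 19.9 × 3.7 + 22 = 95.63 kPa.
σ_h = K_p σ_v = 4.204 × 95.63 = 402.0 kPa.

402 kPa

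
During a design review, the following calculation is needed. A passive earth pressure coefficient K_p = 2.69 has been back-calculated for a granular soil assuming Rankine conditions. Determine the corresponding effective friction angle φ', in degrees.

K_p = (1+sin φ)/(1−sin φ) ⇒ sin φ = (K_p − 1)/(K_p + 1) = 0.4580.
φ = arcsin(0.4580) = 27.26°.

27.3°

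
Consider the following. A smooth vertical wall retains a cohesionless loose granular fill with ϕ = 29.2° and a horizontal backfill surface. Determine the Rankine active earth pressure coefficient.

0.344

K_a = (1 − sin φ)/(1 + sin φ) = (1 − sin 29.2°)/(1 + sin 29.2°) = 0.3442.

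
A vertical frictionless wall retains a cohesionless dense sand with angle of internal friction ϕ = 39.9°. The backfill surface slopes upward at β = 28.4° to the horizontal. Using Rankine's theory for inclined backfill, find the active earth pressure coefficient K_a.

K_a = cos β · (cos β − √(cos²β − cos²φ)) / (cos β + √(cos²β − cos²φ)).
cos β = 0.8796, cos φ = 0.7672, √(cos²β − cos²φ) = 0.4304.
K_a = 0.8796 × (0.8796 − 0.4304)/(0.8796 + 0.4304) = 0.3017.

0.302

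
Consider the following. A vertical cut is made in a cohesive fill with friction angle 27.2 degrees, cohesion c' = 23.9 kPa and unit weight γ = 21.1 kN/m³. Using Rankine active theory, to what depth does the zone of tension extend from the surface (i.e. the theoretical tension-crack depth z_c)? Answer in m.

3.71 m

K_a = tan²(45° − 27.2°/2) = 0.3726; √K_a = 0.6104.
The active pressure is zero where K_a γ z = 2c√K_a, so z_c = 2c/(γ√K_a) = 2×23.9/(21.1×0.6104) = 3.711 m.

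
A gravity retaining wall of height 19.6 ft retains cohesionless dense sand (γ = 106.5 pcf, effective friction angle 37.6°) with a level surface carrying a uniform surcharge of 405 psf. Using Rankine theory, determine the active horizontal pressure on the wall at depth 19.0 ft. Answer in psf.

K_a = (1 − sin φ)/(1 + sin φ) = 0.2421.
σ_v = γz + q = 106.5 × 19.0 + 405 = 2428 psf.
σ_h = K_a σ_v = 0.2421 × 2428 = 588.0 psf.

588 psf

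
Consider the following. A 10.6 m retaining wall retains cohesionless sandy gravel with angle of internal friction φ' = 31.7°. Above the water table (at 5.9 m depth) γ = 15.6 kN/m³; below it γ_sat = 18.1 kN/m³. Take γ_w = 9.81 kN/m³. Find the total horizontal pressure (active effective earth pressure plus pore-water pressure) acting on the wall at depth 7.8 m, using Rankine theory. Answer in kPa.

52.2 kPa

K_a = (1 − sin φ)/(1 + sin φ) = 0.3111.
γ' = 18.1 − 9.81 = 8.290 kN/m³.
Effective vertical stress at 7.8 m: σ'_v = 15.6×5.9 + 8.290×1.90 = 107.8 kPa.
σ'_h = K_a σ'_v = 0.3111 × 107.8 = 33.53 kPa; u = γ_w × 1.90 = 18.64 kPa.
Total σ_h = 33.53 + 18.64 = 52.17 kPa.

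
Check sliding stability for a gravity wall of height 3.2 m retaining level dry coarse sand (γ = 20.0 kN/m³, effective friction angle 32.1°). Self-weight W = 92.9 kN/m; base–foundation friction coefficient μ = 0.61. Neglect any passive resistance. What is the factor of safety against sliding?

1.81

K_a = tan²(45° − 32.1°/2) = 0.3060.
P_a = ½K_aγH² = 0.5×0.3060×20.0×3.2² = 31.33 kN/m, acting at H/3 = 1.067 m above the base.
FS_sliding = μW / P_a = 0.61×92.9 / 31.33 = 1.809.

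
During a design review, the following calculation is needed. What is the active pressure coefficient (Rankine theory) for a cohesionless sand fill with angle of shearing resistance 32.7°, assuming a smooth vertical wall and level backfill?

0.298

K_a = tan²(45° − φ/2) = tan²(28.65°) = 0.2985.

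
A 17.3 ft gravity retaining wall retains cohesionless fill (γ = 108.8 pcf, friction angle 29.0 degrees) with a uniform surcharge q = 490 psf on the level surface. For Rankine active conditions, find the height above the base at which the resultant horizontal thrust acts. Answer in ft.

K_a = 0.3470.
Triangular part P₁ = ½K_aγH² = 5649 at H/3 = 5.767 ft; rectangular part P₂ = K_a q H = 2941 at H/2 = 8.650 ft.
ȳ = (P₁·5.767 + P₂·8.650)/(P₁+P₂) = 6.754 ft.

6.75 ft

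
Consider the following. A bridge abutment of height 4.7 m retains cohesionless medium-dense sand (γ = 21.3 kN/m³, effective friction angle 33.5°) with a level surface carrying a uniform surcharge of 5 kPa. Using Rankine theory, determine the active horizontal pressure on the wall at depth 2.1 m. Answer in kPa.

K_a = (1 − sin φ)/(1 + sin φ) = 0.2887.
σ_v = γz + q = 21.3 × 2.1 + 5 = 49.73 kPa.
σ_h = K_a σ_v = 0.2887 × 49.73 = 14.36 kPa.

14.4 kPa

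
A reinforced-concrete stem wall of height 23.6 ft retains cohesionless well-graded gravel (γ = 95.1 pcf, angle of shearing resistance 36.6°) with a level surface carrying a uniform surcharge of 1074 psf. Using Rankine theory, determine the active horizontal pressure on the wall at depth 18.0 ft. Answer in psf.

K_a = (1 − sin φ)/(1 + sin φ) = 0.2530.
σ_v = γz + q = 95.1 × 18.0 + 1074 = 2786 psf.
σ_h = K_a σ_v = 0.2530 × 2786 = 704.7 psf.

705 psf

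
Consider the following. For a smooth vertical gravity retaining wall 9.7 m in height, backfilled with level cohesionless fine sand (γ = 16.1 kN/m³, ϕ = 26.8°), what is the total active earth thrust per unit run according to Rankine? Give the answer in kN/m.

K_a = tan²(45° − φ/2) = 0.3785.
P_a = ½ K_a γ H² = 0.5 × 0.3785 × 16.1 × 9.7² = 286.7 kN/m.

287 kN/m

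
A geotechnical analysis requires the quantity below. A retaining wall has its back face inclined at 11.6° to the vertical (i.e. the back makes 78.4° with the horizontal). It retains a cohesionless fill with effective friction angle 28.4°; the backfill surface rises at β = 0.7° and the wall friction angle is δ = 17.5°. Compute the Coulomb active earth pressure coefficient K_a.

K_a = sin²(α+φ) / [sin²α · sin(α−δ) · (1 + √{sin(φ+δ)sin(φ−β) / (sin(α−δ)sin(α+β))})²].
With α = 78.4°, φ = 28.4°, δ = 17.5°, β = 0.7°: K_a = 0.4146.

0.415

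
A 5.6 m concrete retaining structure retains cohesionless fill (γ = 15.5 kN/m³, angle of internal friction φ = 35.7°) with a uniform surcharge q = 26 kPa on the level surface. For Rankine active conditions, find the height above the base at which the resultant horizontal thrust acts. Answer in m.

2.22 m

K_a = 0.2630.
Triangular part P₁ = ½K_aγH² = 63.92 at H/3 = 1.867 m; rectangular part P₂ = K_a q H = 38.29 at H/2 = 2.800 m.
ȳ = (P₁·1.867 + P₂·2.800)/(P₁+P₂) = 2.216 m.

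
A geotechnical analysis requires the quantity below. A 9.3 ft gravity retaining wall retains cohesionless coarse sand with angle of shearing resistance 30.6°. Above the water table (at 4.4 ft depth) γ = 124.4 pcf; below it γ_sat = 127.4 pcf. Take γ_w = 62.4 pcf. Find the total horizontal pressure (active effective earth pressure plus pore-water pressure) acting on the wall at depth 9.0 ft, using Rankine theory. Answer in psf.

K_a = (1 − sin φ)/(1 + sin φ) = 0.3253.
γ' = 127.4 − 62.4 = 65.00 pcf.
Effective vertical stress at 9.0 ft: σ'_v = 124.4×4.4 + 65.00×4.60 = 846.4 psf.
σ'_h = K_a σ'_v = 0.3253 × 846.4 = 275.4 psf; u = γ_w × 4.60 = 287.0 psf.
Total σ_h = 275.4 + 287.0 = 562.4 psf.

562 psf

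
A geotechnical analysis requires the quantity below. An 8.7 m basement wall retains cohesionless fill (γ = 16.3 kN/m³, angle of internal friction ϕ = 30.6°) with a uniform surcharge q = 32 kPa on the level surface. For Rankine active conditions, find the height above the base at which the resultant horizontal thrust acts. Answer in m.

3.35 m

K_a = 0.3253.
Triangular part P₁ = ½K_aγH² = 200.7 at H/3 = 2.900 m; rectangular part P₂ = K_a q H = 90.58 at H/2 = 4.350 m.
ȳ = (P₁·2.900 + P₂·4.350)/(P₁+P₂) = 3.351 m.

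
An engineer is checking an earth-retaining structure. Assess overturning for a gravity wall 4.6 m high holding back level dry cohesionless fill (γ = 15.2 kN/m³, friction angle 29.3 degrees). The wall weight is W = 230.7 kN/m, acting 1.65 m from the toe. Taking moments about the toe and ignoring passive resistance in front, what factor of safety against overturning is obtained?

K_a = tan²(45° − 29.3°/2) = 0.3428.
P_a = ½K_aγH² = 0.5×0.3428×15.2×4.6² = 55.13 kN/m, acting at H/3 = 1.533 m above the base.
Overturning moment M_o = P_a × H/3 = 55.13 × 1.533 = 84.54.
Resisting moment M_r = W × 1.65 = 230.7 × 1.65 = 380.7.
FS_overturning = M_r/M_o = 380.7/84.54 = 4.503.

4.50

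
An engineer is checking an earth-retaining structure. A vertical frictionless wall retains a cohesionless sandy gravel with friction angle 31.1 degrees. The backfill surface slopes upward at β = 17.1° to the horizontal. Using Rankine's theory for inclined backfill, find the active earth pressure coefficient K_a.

K_a = cos β · (cos β − √(cos²β − cos²φ)) / (cos β + √(cos²β − cos²φ)).
cos β = 0.9558, cos φ = 0.8563, √(cos²β − cos²φ) = 0.4247.
K_a = 0.9558 × (0.9558 − 0.4247)/(0.9558 + 0.4247) = 0.3677.

0.368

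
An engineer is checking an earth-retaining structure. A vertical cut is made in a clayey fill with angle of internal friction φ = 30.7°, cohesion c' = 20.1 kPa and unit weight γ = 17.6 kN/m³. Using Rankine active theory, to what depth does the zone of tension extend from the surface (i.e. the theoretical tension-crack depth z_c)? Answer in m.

K_a = tan²(45° − 30.7°/2) = 0.3240; √K_a = 0.5692.
The active pressure is zero where K_a γ z = 2c√K_a, so z_c = 2c/(γ√K_a) = 2×20.1/(17.6×0.5692) = 4.013 m.

4.01 m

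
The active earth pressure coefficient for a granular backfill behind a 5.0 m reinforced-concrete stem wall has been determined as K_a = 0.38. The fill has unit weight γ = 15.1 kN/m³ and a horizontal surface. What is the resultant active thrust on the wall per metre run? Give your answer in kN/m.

71.7 kN/m

P = ½ K_a γ H² = 0.5 × 0.38 × 15.1 × 5.0² = 71.72 kN/m.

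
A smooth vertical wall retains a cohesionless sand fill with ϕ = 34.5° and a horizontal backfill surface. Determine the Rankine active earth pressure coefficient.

0.277

K_a = tan²(45° − φ/2) = tan²(27.75°) = 0.2768.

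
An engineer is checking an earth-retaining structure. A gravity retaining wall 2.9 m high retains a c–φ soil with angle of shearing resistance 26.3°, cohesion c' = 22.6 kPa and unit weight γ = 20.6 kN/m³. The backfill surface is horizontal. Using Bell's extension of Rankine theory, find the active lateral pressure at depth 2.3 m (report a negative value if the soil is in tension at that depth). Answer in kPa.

-9.79 kPa

K_a = (1 − sin φ)/(1 + sin φ) = 0.3859.
σ_a = K_a γ z − 2c√K_a = 0.3859×20.6×2.3 − 2×22.6×0.6212 = -9.794 kPa.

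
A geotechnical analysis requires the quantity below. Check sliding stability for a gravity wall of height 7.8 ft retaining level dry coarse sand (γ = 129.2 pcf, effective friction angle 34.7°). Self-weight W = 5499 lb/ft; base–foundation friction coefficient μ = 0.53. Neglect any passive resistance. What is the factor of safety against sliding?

2.70

K_a = tan²(45° − 34.7°/2) = 0.2745.
P_a = ½K_aγH² = 0.5×0.2745×129.2×7.8² = 1079 lb/ft, acting at H/3 = 2.600 ft above the base.
FS_sliding = μW / P_a = 0.53×5499 / 1079 = 2.702.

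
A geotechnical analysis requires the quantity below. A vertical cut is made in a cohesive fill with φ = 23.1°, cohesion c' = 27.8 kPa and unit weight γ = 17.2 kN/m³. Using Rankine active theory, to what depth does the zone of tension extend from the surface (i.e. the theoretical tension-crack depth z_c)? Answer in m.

K_a = tan²(45° − 23.1°/2) = 0.4364; √K_a = 0.6606.
The active pressure is zero where K_a γ z = 2c√K_a, so z_c = 2c/(γ√K_a) = 2×27.8/(17.2×0.6606) = 4.893 m.

4.89 m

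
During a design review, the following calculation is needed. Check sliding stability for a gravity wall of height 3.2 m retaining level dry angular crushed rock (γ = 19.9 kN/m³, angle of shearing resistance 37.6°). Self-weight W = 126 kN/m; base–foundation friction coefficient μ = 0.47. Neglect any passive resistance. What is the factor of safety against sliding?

2.40

K_a = tan²(45° − 37.6°/2) = 0.2421.
P_a = ½K_aγH² = 0.5×0.2421×19.9×3.2² = 24.67 kN/m, acting at H/3 = 1.067 m above the base.
FS_sliding = μW / P_a = 0.47×126 / 24.67 = 2.401.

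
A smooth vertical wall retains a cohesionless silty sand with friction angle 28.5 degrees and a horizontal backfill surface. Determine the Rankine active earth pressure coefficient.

K_a = (1 − sin φ)/(1 + sin φ) = (1 − sin 28.5°)/(1 + sin 28.5°) = 0.3540.

0.354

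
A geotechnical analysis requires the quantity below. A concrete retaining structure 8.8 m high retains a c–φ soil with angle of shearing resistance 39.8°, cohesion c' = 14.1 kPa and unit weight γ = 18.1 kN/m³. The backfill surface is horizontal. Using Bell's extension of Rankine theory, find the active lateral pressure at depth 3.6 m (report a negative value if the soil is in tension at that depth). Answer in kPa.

K_a = (1 − sin φ)/(1 + sin φ) = 0.2194.
σ_a = K_a γ z − 2c√K_a = 0.2194×18.1×3.6 − 2×14.1×0.4684 = 1.088 kPa.

1.09 kPa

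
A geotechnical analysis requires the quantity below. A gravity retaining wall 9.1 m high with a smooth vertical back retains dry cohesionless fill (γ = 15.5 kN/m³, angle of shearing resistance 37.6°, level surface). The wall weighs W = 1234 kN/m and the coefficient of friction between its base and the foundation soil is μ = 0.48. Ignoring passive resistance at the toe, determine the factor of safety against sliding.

3.81

K_a = tan²(45° − 37.6°/2) = 0.2421.
P_a = ½K_aγH² = 0.5×0.2421×15.5×9.1² = 155.4 kN/m, acting at H/3 = 3.033 m above the base.
FS_sliding = μW / P_a = 0.48×1234 / 155.4 = 3.812.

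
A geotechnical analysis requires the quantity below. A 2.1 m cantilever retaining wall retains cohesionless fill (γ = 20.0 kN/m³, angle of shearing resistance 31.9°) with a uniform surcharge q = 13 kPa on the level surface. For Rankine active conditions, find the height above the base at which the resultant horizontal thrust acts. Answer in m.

K_a = 0.3085.
Triangular part P₁ = ½K_aγH² = 13.61 at H/3 = 0.7000 m; rectangular part P₂ = K_a q H = 8.423 at H/2 = 1.050 m.
ȳ = (P₁·0.7000 + P₂·1.050)/(P₁+P₂) = 0.8338 m.

0.834 m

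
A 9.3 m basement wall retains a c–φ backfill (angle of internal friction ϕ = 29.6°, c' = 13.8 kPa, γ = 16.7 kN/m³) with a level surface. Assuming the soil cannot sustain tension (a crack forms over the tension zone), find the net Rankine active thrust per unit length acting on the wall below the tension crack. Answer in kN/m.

118 kN/m

K_a = 0.3387; √K_a = 0.5820.
Tension-crack depth z_c = 2c/(γ√K_a) = 2×13.8/(16.7×0.5820) = 2.840 m.
σ_a at base = K_a γ H − 2c√K_a = 0.3387×16.7×9.3 − 2×13.8×0.5820 = 36.55 kPa.
P_a = ½ × 36.55 × (H − z_c) = 0.5×36.55×6.460 = 118.1 kN/m.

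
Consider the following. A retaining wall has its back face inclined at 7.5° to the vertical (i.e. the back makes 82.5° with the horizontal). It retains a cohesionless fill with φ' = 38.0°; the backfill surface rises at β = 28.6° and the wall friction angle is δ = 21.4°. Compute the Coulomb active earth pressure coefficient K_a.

0.431

K_a = sin²(α+φ) / [sin²α · sin(α−δ) · (1 + √{sin(φ+δ)sin(φ−β) / (sin(α−δ)sin(α+β))})²].
With α = 82.5°, φ = 38.0°, δ = 21.4°, β = 28.6°: K_a = 0.4310.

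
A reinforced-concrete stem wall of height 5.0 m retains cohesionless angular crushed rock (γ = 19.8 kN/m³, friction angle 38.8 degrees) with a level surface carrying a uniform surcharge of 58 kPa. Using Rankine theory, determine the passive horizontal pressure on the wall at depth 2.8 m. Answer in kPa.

K_p = (1 + sin φ)/(1 − sin φ) = 4.356.
σ_v = γz + q = 19.8 × 2.8 + 58 = 113.4 kPa.
σ_h = K_p σ_v = 4.356 × 113.4 = 494.2 kPa.

494 kPa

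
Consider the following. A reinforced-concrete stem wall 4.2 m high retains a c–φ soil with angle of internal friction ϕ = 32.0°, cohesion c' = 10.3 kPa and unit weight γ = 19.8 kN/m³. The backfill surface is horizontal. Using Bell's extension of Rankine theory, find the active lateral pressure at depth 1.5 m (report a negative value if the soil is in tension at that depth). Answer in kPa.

K_a = (1 − sin φ)/(1 + sin φ) = 0.3073.
σ_a = K_a γ z − 2c√K_a = 0.3073×19.8×1.5 − 2×10.3×0.5543 = -2.293 kPa.

-2.29 kPa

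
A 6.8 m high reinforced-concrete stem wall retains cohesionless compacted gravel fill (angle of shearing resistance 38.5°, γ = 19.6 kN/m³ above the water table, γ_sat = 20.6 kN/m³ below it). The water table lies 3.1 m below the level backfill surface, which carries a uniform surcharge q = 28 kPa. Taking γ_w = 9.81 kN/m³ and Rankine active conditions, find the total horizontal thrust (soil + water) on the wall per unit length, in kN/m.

K_a = tan²(45° − φ/2) = 0.2327.
γ' = 20.6 − 9.81 = 10.79 kN/m³. h₂ = H − d_w = 3.7 m.
σ'_h: at surface K_a·q = 6.514; at WT K_a(q+γd_w) = 20.65; at base K_a(q+γd_w+γ'h₂) = 29.94 kPa.
P₁ = ½(6.514+20.65)×3.1 = 42.11; P₂ = ½(20.65+29.94)×3.7 = 93.59; P_w = ½γ_w h₂² = 67.15.
Total = 42.11+93.59+67.15 = 202.8 kN/m.

203 kN/m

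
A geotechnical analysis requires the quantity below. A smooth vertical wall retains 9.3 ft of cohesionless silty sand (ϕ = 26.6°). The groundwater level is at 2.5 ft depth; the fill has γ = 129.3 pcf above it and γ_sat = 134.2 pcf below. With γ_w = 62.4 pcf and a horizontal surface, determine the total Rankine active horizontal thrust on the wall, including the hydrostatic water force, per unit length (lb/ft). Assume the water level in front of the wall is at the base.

3070 lb/ft

K_a = tan²(45° − φ/2) = 0.3814.
γ' = 134.2 − 62.4 = 71.80 pcf. Depth below WT = 6.8 ft.
σ'_h at WT = K_a γ d_w = 123.3 psf; at base = 123.3 + K_a γ' × 6.8 = 309.5 psf.
P₁ (0–2.5 ft) = ½×123.3×2.5 = 154.1. P₂ (2.5–9.3 ft) = ½(123.3+309.5)×6.8 = 1472.
P_w = ½ γ_w h₂² = 0.5×62.4×6.8² = 1443. Total = 154.1+1472+1443 = 3068 lb/ft.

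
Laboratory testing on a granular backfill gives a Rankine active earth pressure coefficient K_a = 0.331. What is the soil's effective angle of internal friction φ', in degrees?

K_a = tan²(45° − φ/2) ⇒ 45° − φ/2 = arctan(√0.331) = 29.91°.
φ = 2(45° − 29.91°) = 30.17°.

30.2°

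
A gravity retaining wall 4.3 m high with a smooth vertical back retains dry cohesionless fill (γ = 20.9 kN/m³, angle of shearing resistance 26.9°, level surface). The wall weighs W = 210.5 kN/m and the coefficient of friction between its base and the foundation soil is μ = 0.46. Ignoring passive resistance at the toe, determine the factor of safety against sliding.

1.33

K_a = tan²(45° − 26.9°/2) = 0.3770.
P_a = ½K_aγH² = 0.5×0.3770×20.9×4.3² = 72.84 kN/m, acting at H/3 = 1.433 m above the base.
FS_sliding = μW / P_a = 0.46×210.5 / 72.84 = 1.329.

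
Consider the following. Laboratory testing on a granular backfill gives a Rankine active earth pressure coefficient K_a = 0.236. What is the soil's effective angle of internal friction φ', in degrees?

38.2°

K_a = tan²(45° − φ/2) ⇒ 45° − φ/2 = arctan(√0.236) = 25.91°.
φ = 2(45° − 25.91°) = 38.18°.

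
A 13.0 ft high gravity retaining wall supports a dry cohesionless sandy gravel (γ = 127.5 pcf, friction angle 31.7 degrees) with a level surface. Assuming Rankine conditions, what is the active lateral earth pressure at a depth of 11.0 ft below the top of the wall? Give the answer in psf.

K_a = (1 − sin φ)/(1 + sin φ) = 0.3111.
σ_h = K_a γ z = 0.3111 × 127.5 × 11.0 = 436.3 psf.

436 psf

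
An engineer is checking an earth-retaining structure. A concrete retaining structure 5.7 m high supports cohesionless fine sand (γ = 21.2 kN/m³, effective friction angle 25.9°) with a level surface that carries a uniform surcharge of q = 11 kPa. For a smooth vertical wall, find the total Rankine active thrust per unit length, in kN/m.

K_a = tan²(45° − φ/2) = 0.3920.
Soil triangle: ½ K_a γ H² = 0.5×0.3920×21.2×5.7² = 135.0 kN/m.
Surcharge rectangle: K_a q H = 0.3920×11×5.7 = 24.58 kN/m.
Total = 135.0 + 24.58 = 159.6 kN/m.

160 kN/m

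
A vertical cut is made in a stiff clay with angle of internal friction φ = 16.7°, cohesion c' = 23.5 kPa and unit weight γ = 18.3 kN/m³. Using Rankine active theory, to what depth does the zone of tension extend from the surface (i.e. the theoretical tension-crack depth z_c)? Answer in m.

K_a = tan²(45° − 16.7°/2) = 0.5536; √K_a = 0.7440.
The active pressure is zero where K_a γ z = 2c√K_a, so z_c = 2c/(γ√K_a) = 2×23.5/(18.3×0.7440) = 3.452 m.

3.45 m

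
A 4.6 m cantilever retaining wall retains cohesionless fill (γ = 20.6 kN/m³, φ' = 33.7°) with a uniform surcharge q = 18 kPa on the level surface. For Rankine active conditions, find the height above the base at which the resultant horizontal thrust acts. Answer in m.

K_a = 0.2863.
Triangular part P₁ = ½K_aγH² = 62.40 at H/3 = 1.533 m; rectangular part P₂ = K_a q H = 23.71 at H/2 = 2.300 m.
ȳ = (P₁·1.533 + P₂·2.300)/(P₁+P₂) = 1.744 m.

1.74 m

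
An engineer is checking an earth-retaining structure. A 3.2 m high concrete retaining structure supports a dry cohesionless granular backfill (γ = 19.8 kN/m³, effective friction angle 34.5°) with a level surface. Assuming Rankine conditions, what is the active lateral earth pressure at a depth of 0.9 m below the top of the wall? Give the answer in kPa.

K_a = (1 − sin φ)/(1 + sin φ) = 0.2768.
σ_h = K_a γ z = 0.2768 × 19.8 × 0.9 = 4.933 kPa.

4.93 kPa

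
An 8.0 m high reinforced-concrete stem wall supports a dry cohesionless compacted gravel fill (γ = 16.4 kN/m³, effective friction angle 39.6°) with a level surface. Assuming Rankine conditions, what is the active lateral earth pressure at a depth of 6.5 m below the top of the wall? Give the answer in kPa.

23.6 kPa

K_a = (1 − sin φ)/(1 + sin φ) = 0.2214.
σ_h = K_a γ z = 0.2214 × 16.4 × 6.5 = 23.60 kPa.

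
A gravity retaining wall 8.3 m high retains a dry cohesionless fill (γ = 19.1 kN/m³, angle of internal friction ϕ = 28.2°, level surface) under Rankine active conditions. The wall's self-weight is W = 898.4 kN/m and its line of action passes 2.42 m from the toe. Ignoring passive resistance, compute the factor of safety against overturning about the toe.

K_a = tan²(45° − 28.2°/2) = 0.3582.
P_a = ½K_aγH² = 0.5×0.3582×19.1×8.3² = 235.7 kN/m, acting at H/3 = 2.767 m above the base.
Overturning moment M_o = P_a × H/3 = 235.7 × 2.767 = 652.0.
Resisting moment M_r = W × 2.42 = 898.4 × 2.42 = 2174.
FS_overturning = M_r/M_o = 2174/652.0 = 3.335.

3.33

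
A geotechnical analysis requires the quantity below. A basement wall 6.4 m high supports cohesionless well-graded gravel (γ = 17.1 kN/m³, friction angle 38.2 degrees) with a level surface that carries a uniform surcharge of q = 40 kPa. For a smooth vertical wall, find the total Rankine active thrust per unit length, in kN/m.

143 kN/m

K_a = tan²(45° − φ/2) = 0.2358.
Soil triangle: ½ K_a γ H² = 0.5×0.2358×17.1×6.4² = 82.57 kN/m.
Surcharge rectangle: K_a q H = 0.2358×40×6.4 = 60.36 kN/m.
Total = 82.57 + 60.36 = 142.9 kN/m.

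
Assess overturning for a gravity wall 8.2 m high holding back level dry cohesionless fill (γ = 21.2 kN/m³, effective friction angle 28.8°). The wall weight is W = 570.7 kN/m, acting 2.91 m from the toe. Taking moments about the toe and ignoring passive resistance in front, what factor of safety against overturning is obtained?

K_a = tan²(45° − 28.8°/2) = 0.3498.
P_a = ½K_aγH² = 0.5×0.3498×21.2×8.2² = 249.3 kN/m, acting at H/3 = 2.733 m above the base.
Overturning moment M_o = P_a × H/3 = 249.3 × 2.733 = 681.4.
Resisting moment M_r = W × 2.91 = 570.7 × 2.91 = 1661.
FS_overturning = M_r/M_o = 1661/681.4 = 2.437.

2.44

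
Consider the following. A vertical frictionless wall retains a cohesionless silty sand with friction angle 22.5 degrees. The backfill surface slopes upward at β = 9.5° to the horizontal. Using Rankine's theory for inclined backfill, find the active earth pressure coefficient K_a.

K_a = cos β · (cos β − √(cos²β − cos²φ)) / (cos β + √(cos²β − cos²φ)).
cos β = 0.9863, cos φ = 0.9239, √(cos²β − cos²φ) = 0.3453.
K_a = 0.9863 × (0.9863 − 0.3453)/(0.9863 + 0.3453) = 0.4748.

0.475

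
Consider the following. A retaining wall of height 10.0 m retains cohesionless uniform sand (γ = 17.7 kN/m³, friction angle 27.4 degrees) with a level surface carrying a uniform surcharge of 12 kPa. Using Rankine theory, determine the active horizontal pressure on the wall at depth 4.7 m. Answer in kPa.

K_a = (1 − sin φ)/(1 + sin φ) = 0.3697.
σ_v = γz + q = 17.7 × 4.7 + 12 = 95.19 kPa.
σ_h = K_a σ_v = 0.3697 × 95.19 = 35.19 kPa.

35.2 kPa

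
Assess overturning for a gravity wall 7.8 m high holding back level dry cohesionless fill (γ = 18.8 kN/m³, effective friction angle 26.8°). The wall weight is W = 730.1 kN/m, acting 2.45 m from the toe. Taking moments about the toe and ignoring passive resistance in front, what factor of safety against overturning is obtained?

K_a = tan²(45° − 26.8°/2) = 0.3785.
P_a = ½K_aγH² = 0.5×0.3785×18.8×7.8² = 216.4 kN/m, acting at H/3 = 2.600 m above the base.
Overturning moment M_o = P_a × H/3 = 216.4 × 2.600 = 562.8.
Resisting moment M_r = W × 2.45 = 730.1 × 2.45 = 1789.
FS_overturning = M_r/M_o = 1789/562.8 = 3.178.

3.18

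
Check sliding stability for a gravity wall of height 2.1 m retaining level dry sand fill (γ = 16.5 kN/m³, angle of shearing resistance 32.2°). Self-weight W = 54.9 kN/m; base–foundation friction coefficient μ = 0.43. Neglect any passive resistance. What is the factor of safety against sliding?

K_a = tan²(45° − 32.2°/2) = 0.3047.
P_a = ½K_aγH² = 0.5×0.3047×16.5×2.1² = 11.09 kN/m, acting at H/3 = 0.7000 m above the base.
FS_sliding = μW / P_a = 0.43×54.9 / 11.09 = 2.129.

2.13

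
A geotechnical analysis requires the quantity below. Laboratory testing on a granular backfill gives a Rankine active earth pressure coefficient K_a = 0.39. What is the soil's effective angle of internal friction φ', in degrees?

K_a = tan²(45° − φ/2) ⇒ 45° − φ/2 = arctan(√0.39) = 31.98°.
φ = 2(45° − 31.98°) = 26.03°.

26.0°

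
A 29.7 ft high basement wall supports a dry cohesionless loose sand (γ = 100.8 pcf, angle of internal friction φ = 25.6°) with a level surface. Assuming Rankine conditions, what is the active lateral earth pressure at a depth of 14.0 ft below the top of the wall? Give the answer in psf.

560 psf

K_a = (1 − sin φ)/(1 + sin φ) = 0.3966.
σ_h = K_a γ z = 0.3966 × 100.8 × 14.0 = 559.6 psf.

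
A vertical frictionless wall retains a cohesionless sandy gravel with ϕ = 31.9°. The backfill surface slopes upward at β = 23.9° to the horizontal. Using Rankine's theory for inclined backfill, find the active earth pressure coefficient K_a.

K_a = cos β · (cos β − √(cos²β − cos²φ)) / (cos β + √(cos²β − cos²φ)).
cos β = 0.9143, cos φ = 0.8490, √(cos²β − cos²φ) = 0.3393.
K_a = 0.9143 × (0.9143 − 0.3393)/(0.9143 + 0.3393) = 0.4194.

0.419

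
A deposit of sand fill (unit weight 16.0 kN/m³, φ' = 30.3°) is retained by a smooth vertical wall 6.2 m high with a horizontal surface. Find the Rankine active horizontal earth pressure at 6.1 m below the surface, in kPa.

32.1 kPa

K_a = (1 − sin φ)/(1 + sin φ) = 0.3293.
σ_h = K_a γ z = 0.3293 × 16.0 × 6.1 = 32.14 kPa.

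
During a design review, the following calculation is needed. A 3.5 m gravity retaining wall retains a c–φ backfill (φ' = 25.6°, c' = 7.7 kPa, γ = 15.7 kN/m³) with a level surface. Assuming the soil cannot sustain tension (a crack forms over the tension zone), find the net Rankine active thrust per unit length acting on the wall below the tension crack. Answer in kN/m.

K_a = 0.3966; √K_a = 0.6297.
Tension-crack depth z_c = 2c/(γ√K_a) = 2×7.7/(15.7×0.6297) = 1.558 m.
σ_a at base = K_a γ H − 2c√K_a = 0.3966×15.7×3.5 − 2×7.7×0.6297 = 12.09 kPa.
P_a = ½ × 12.09 × (H − z_c) = 0.5×12.09×1.942 = 11.74 kN/m.

11.7 kN/m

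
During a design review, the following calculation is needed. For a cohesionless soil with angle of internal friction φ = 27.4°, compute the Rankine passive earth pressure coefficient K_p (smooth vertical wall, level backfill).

2.71

K_p = (1 + sin φ)/(1 − sin φ) = tan²(45° + 27.4°/2) = 2.705.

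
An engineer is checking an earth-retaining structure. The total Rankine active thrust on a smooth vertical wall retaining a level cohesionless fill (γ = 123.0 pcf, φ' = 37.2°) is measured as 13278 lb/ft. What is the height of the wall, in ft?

29.6 ft

K_a = 0.2464. P_a = ½ K_a γ H² ⇒ H = √(2P_a/(K_a γ)).
H = √(2×13278/(0.2464×123.0)) = 29.60 ft.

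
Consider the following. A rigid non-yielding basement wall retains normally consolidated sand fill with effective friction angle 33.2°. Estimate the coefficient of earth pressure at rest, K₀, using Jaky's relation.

0.452

K₀ = 1 − sin φ' = 1 − sin 33.2° = 0.4524.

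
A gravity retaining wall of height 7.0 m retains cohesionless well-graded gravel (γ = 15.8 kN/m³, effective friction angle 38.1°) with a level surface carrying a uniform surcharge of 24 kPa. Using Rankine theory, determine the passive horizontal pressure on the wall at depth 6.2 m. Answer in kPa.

515 kPa

K_p = (1 + sin φ)/(1 − sin φ) = 4.222.
σ_v = γz + q = 15.8 × 6.2 + 24 = 122.0 kPa.
σ_h = K_p σ_v = 4.222 × 122.0 = 515.0 kPa.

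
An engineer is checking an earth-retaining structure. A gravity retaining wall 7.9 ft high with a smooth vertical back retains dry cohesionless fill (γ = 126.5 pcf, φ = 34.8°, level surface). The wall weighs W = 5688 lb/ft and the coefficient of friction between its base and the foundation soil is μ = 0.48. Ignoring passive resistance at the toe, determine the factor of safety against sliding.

K_a = tan²(45° − 34.8°/2) = 0.2733.
P_a = ½K_aγH² = 0.5×0.2733×126.5×7.9² = 1079 lb/ft, acting at H/3 = 2.633 ft above the base.
FS_sliding = μW / P_a = 0.48×5688 / 1079 = 2.531.

2.53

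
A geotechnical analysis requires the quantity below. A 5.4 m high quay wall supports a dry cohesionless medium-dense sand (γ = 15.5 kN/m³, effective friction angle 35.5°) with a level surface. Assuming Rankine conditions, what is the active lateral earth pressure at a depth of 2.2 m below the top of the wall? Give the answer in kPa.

9.05 kPa

K_a = (1 − sin φ)/(1 + sin φ) = 0.2653.
σ_h = K_a γ z = 0.2653 × 15.5 × 2.2 = 9.045 kPa.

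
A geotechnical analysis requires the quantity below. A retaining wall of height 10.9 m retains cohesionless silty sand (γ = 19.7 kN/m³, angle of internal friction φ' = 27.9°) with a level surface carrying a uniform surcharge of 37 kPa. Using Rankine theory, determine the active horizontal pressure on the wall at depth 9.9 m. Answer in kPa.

K_a = (1 − sin φ)/(1 + sin φ) = 0.3625.
σ_v = γz + q = 19.7 × 9.9 + 37 = 232.0 kPa.
σ_h = K_a σ_v = 0.3625 × 232.0 = 84.10 kPa.

84.1 kPa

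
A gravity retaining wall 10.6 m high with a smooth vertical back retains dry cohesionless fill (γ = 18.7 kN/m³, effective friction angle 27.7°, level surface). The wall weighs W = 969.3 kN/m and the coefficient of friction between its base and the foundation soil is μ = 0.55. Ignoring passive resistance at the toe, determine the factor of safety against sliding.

1.39

K_a = tan²(45° − 27.7°/2) = 0.3653.
P_a = ½K_aγH² = 0.5×0.3653×18.7×10.6² = 383.8 kN/m, acting at H/3 = 3.533 m above the base.
FS_sliding = μW / P_a = 0.55×969.3 / 383.8 = 1.389.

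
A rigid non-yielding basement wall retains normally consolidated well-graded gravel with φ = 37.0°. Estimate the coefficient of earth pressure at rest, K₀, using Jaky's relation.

K₀ = 1 − sin φ' = 1 − sin 37.0° = 0.3982.

0.398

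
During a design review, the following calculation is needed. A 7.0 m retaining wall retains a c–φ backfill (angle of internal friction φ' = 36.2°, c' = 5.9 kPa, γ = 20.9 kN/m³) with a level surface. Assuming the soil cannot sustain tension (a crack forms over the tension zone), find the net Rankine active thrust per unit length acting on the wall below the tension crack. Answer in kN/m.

K_a = 0.2574; √K_a = 0.5073.
Tension-crack depth z_c = 2c/(γ√K_a) = 2×5.9/(20.9×0.5073) = 1.113 m.
σ_a at base = K_a γ H − 2c√K_a = 0.2574×20.9×7.0 − 2×5.9×0.5073 = 31.67 kPa.
P_a = ½ × 31.67 × (H − z_c) = 0.5×31.67×5.887 = 93.22 kN/m.

93.2 kN/m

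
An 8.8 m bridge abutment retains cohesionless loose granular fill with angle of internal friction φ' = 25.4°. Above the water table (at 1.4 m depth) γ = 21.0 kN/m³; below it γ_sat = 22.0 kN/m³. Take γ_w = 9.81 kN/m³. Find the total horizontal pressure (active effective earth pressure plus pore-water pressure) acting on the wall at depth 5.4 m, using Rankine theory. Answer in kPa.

70.5 kPa

K_a = (1 − sin φ)/(1 + sin φ) = 0.3996.
γ' = 22.0 − 9.81 = 12.19 kN/m³.
Effective vertical stress at 5.4 m: σ'_v = 21.0×1.4 + 12.19×4.00 = 78.16 kPa.
σ'_h = K_a σ'_v = 0.3996 × 78.16 = 31.24 kPa; u = γ_w × 4.00 = 39.24 kPa.
Total σ_h = 31.24 + 39.24 = 70.48 kPa.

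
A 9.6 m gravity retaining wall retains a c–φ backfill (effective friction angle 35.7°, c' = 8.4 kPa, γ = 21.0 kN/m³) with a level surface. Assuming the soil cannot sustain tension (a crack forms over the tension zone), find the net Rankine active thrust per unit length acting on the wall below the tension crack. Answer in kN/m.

K_a = 0.2630; √K_a = 0.5128.
Tension-crack depth z_c = 2c/(γ√K_a) = 2×8.4/(21.0×0.5128) = 1.560 m.
σ_a at base = K_a γ H − 2c√K_a = 0.2630×21.0×9.6 − 2×8.4×0.5128 = 44.40 kPa.
P_a = ½ × 44.40 × (H − z_c) = 0.5×44.40×8.040 = 178.5 kN/m.

179 kN/m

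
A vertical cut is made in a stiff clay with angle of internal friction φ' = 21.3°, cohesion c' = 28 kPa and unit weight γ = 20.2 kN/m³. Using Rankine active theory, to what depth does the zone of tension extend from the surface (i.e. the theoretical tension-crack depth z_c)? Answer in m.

4.06 m

K_a = tan²(45° − 21.3°/2) = 0.4671; √K_a = 0.6834.
The active pressure is zero where K_a γ z = 2c√K_a, so z_c = 2c/(γ√K_a) = 2×28/(20.2×0.6834) = 4.056 m.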